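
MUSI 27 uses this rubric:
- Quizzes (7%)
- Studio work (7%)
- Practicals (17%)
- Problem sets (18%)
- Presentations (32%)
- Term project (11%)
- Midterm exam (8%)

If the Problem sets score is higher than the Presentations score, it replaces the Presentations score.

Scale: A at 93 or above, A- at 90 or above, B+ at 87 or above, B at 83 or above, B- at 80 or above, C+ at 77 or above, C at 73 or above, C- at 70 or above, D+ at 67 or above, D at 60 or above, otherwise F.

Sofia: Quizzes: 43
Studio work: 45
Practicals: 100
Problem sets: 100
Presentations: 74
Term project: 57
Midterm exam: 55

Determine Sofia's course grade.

B

Problem sets (100) > Presentations (74), so Presentations counts as 100.
Weighted total:
  Quizzes 43 × 0.07 = 3.01
  Studio work 45 × 0.07 = 3.15
  Practicals 100 × 0.17 = 17
  Problem sets 100 × 0.18 = 18
  Presentations 100 × 0.32 = 32
  Term project 57 × 0.11 = 6.27
  Midterm exam 55 × 0.08 = 4.4
Sum = 83.83
83.83 is ≥ 83 and < 87 → B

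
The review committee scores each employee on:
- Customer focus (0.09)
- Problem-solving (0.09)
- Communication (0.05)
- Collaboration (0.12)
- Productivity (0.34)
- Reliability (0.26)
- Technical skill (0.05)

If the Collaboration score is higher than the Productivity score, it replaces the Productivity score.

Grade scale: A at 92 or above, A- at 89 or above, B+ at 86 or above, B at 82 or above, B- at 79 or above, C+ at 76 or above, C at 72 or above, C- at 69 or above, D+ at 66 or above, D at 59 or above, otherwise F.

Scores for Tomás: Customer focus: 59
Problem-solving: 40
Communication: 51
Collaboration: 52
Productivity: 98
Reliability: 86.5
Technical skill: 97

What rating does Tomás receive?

Collaboration (52) ≤ Productivity (98), so Productivity stays at 98.
Weighted total:
  Customer focus 59 × 0.09 = 5.31
  Problem-solving 40 × 0.09 = 3.6
  Communication 51 × 0.05 = 2.55
  Collaboration 52 × 0.12 = 6.24
  Productivity 98 × 0.34 = 33.32
  Reliability 86.5 × 0.26 = 22.49
  Technical skill 97 × 0.05 = 4.85
Sum = 78.36
78.36 is ≥ 76 and < 79 → C+

C+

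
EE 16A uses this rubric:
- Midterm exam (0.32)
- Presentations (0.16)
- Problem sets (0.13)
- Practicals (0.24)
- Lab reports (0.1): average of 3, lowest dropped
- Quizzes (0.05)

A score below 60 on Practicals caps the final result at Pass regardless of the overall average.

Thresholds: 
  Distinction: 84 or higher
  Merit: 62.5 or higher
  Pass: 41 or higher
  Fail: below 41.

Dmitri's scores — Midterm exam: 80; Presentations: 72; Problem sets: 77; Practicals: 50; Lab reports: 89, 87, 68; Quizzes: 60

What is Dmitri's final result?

Lab reports: drop 68 → average of remaining 2 = 176/2 = 88
Practicals score 50 < 60: minimum not met.
Weighted total:
  Midterm exam 80 × 0.32 = 25.6
  Presentations 72 × 0.16 = 11.52
  Problem sets 77 × 0.13 = 10.01
  Practicals 50 × 0.24 = 12
  Lab reports 88 × 0.1 = 8.8
  Quizzes 60 × 0.05 = 3
Sum = 70.93
70.93 would be Merit; cap at Pass applies → Pass.

Pass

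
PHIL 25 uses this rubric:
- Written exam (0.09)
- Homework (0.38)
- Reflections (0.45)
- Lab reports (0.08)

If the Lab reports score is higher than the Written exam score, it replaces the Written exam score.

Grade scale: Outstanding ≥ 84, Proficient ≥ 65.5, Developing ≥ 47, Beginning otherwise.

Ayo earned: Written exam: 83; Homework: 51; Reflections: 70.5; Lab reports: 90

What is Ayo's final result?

Lab reports (90) > Written exam (83), so Written exam counts as 90.
Weighted total:
  Written exam 90 × 0.09 = 8.1
  Homework 51 × 0.38 = 19.38
  Reflections 70.5 × 0.45 = 31.725
  Lab reports 90 × 0.08 = 7.2
Sum = 66.405
66.405 is ≥ 65.5 and < 84 → Proficient

Proficient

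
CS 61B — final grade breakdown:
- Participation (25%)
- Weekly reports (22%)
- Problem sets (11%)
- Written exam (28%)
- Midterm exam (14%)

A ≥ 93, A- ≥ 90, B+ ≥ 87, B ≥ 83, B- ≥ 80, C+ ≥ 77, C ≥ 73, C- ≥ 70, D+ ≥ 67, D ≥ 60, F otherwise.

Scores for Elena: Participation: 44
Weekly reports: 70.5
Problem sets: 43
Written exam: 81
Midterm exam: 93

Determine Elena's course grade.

D

Weighted total:
  Participation 44 × 0.25 = 11
  Weekly reports 70.5 × 0.22 = 15.51
  Problem sets 43 × 0.11 = 4.73
  Written exam 81 × 0.28 = 22.68
  Midterm exam 93 × 0.14 = 13.02
Sum = 66.94
66.94 is ≥ 60 and < 67 → D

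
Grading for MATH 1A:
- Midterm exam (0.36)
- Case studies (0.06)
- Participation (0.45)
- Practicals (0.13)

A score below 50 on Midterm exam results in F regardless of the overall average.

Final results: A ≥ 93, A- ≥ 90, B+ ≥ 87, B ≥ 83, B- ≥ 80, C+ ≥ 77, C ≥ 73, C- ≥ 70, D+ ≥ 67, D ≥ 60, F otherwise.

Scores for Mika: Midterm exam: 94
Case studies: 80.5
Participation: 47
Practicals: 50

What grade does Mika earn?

D

Midterm exam score 94 ≥ 50: minimum met.
Weighted total:
  Midterm exam 94 × 0.36 = 33.84
  Case studies 80.5 × 0.06 = 4.83
  Participation 47 × 0.45 = 21.15
  Practicals 50 × 0.13 = 6.5
Sum = 66.32
66.32 is ≥ 60 and < 67 → D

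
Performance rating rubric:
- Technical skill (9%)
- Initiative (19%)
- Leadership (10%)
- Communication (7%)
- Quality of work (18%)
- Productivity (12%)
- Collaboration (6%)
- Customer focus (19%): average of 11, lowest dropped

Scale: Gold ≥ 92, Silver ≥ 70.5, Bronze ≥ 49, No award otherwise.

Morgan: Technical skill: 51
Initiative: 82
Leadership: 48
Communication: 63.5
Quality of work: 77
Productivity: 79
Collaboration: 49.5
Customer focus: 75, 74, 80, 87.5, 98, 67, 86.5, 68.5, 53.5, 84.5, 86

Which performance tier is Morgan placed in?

Silver

Customer focus: drop 53.5 → average of remaining 10 = 807/10 = 80.7
Weighted total:
  Technical skill 51 × 0.09 = 4.59
  Initiative 82 × 0.19 = 15.58
  Leadership 48 × 0.1 = 4.8
  Communication 63.5 × 0.07 = 4.445
  Quality of work 77 × 0.18 = 13.86
  Productivity 79 × 0.12 = 9.48
  Collaboration 49.5 × 0.06 = 2.97
  Customer focus 80.7 × 0.19 = 15.333
Sum = 71.058
71.058 is ≥ 70.5 and < 92 → Silver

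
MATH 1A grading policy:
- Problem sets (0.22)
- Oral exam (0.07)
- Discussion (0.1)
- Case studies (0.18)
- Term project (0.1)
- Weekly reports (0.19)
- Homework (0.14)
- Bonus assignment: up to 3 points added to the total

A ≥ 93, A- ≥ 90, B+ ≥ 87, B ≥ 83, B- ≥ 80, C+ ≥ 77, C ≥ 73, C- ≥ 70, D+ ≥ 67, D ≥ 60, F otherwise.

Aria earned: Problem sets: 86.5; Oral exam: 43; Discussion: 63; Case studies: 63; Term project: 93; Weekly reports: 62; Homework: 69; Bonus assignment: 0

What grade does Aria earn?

Weighted total:
  Problem sets 86.5 × 0.22 = 19.03
  Oral exam 43 × 0.07 = 3.01
  Discussion 63 × 0.1 = 6.3
  Case studies 63 × 0.18 = 11.34
  Term project 93 × 0.1 = 9.3
  Weekly reports 62 × 0.19 = 11.78
  Homework 69 × 0.14 = 9.66
Sum = 70.42
Bonus assignment: 70.42 + 0 = 70.42
70.42 is ≥ 70 and < 73 → C-

C-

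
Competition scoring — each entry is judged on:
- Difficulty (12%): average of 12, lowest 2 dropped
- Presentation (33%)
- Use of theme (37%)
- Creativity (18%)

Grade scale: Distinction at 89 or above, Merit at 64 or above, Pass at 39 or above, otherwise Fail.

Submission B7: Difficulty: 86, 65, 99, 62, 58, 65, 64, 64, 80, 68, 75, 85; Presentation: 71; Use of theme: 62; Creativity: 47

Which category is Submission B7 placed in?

Pass

Difficulty: drop 58, 62 → average of remaining 10 = 751/10 = 75.1
Weighted total:
  Difficulty 75.1 × 0.12 = 9.012
  Presentation 71 × 0.33 = 23.43
  Use of theme 62 × 0.37 = 22.94
  Creativity 47 × 0.18 = 8.46
Sum = 63.842
63.842 is ≥ 39 and < 64 → Pass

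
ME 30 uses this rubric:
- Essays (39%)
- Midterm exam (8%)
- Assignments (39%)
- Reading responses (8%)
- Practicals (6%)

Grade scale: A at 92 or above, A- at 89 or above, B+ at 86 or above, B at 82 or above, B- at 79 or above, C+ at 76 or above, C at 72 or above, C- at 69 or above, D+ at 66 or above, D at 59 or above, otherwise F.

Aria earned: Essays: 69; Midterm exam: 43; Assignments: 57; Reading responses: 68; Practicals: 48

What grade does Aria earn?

Weighted total:
  Essays 69 × 0.39 = 26.91
  Midterm exam 43 × 0.08 = 3.44
  Assignments 57 × 0.39 = 22.23
  Reading responses 68 × 0.08 = 5.44
  Practicals 48 × 0.06 = 2.88
Sum = 60.9
60.9 is ≥ 59 and < 66 → D

D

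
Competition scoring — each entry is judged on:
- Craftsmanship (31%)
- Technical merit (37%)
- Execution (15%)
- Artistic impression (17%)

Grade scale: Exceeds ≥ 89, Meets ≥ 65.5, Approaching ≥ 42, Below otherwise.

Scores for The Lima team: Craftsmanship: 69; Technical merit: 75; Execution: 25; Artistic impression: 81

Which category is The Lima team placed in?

Meets

Weighted total:
  Craftsmanship 69 × 0.31 = 21.39
  Technical merit 75 × 0.37 = 27.75
  Execution 25 × 0.15 = 3.75
  Artistic impression 81 × 0.17 = 13.77
Sum = 66.66
66.66 is ≥ 65.5 and < 89 → Meets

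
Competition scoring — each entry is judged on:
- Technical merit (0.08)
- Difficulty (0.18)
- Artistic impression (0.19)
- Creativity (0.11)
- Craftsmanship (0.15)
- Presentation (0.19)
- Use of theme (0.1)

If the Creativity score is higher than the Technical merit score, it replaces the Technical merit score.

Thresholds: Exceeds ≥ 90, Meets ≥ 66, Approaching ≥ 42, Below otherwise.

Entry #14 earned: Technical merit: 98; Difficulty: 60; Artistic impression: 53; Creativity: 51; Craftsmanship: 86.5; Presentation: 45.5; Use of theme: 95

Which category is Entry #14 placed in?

Creativity (51) ≤ Technical merit (98), so Technical merit stays at 98.
Weighted total:
  Technical merit 98 × 0.08 = 7.84
  Difficulty 60 × 0.18 = 10.8
  Artistic impression 53 × 0.19 = 10.07
  Creativity 51 × 0.11 = 5.61
  Craftsmanship 86.5 × 0.15 = 12.975
  Presentation 45.5 × 0.19 = 8.645
  Use of theme 95 × 0.1 = 9.5
Sum = 65.44
65.44 is ≥ 42 and < 66 → Approaching

Approaching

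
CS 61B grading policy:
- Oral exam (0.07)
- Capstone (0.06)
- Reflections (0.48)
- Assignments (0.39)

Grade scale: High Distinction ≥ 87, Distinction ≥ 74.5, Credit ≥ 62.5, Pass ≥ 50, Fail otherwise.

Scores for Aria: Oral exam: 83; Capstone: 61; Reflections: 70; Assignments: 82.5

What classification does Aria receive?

Distinction

Weighted total:
  Oral exam 83 × 0.07 = 5.81
  Capstone 61 × 0.06 = 3.66
  Reflections 70 × 0.48 = 33.6
  Assignments 82.5 × 0.39 = 32.175
Sum = 75.245
75.245 is ≥ 74.5 and < 87 → Distinction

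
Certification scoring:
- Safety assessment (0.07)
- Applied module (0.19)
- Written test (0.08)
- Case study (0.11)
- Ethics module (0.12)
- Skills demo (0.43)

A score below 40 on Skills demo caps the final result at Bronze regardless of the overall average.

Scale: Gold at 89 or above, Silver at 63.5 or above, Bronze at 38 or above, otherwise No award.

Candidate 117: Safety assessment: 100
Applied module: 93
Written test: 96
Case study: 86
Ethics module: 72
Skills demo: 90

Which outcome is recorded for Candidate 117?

Gold

Skills demo score 90 ≥ 40: minimum met.
Weighted total:
  Safety assessment 100 × 0.07 = 7
  Applied module 93 × 0.19 = 17.67
  Written test 96 × 0.08 = 7.68
  Case study 86 × 0.11 = 9.46
  Ethics module 72 × 0.12 = 8.64
  Skills demo 90 × 0.43 = 38.7
Sum = 89.15
89.15 ≥ 89 → Gold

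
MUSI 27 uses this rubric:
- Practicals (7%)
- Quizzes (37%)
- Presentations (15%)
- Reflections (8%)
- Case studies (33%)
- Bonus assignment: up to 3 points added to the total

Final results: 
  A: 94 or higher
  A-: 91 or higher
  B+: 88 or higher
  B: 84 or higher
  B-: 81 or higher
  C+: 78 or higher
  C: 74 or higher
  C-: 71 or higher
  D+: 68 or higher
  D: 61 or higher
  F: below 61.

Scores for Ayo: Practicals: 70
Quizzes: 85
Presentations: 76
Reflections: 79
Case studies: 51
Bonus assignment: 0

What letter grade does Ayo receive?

Weighted total:
  Practicals 70 × 0.07 = 4.9
  Quizzes 85 × 0.37 = 31.45
  Presentations 76 × 0.15 = 11.4
  Reflections 79 × 0.08 = 6.32
  Case studies 51 × 0.33 = 16.83
Sum = 70.9
Bonus assignment: 70.9 + 0 = 70.9
70.9 is ≥ 68 and < 71 → D+

D+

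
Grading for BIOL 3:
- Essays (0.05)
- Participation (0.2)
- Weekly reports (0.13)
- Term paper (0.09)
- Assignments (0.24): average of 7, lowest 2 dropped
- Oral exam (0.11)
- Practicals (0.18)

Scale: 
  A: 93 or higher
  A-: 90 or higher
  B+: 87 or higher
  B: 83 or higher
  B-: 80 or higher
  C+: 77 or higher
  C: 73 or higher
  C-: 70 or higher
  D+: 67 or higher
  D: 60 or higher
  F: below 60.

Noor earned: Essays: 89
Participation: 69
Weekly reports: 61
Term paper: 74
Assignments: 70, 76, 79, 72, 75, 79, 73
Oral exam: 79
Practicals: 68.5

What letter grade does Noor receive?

C-

Assignments: drop 70, 72 → average of remaining 5 = 382/5 = 76.4
Weighted total:
  Essays 89 × 0.05 = 4.45
  Participation 69 × 0.2 = 13.8
  Weekly reports 61 × 0.13 = 7.93
  Term paper 74 × 0.09 = 6.66
  Assignments 76.4 × 0.24 = 18.336
  Oral exam 79 × 0.11 = 8.69
  Practicals 68.5 × 0.18 = 12.33
Sum = 72.196
72.196 is ≥ 70 and < 73 → C-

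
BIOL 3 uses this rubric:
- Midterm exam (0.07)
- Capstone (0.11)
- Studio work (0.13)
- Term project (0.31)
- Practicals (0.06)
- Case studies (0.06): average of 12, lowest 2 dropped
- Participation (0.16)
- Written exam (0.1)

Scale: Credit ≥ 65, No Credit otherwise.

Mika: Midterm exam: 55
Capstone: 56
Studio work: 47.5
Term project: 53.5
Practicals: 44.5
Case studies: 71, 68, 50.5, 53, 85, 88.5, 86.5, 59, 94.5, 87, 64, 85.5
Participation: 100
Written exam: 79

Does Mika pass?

No Credit

Case studies: drop 50.5, 53 → average of remaining 10 = 789/10 = 78.9
Weighted total:
  Midterm exam 55 × 0.07 = 3.85
  Capstone 56 × 0.11 = 6.16
  Studio work 47.5 × 0.13 = 6.175
  Term project 53.5 × 0.31 = 16.585
  Practicals 44.5 × 0.06 = 2.67
  Case studies 78.9 × 0.06 = 4.734
  Participation 100 × 0.16 = 16
  Written exam 79 × 0.1 = 7.9
Sum = 64.074
64.074 < 65 → No Credit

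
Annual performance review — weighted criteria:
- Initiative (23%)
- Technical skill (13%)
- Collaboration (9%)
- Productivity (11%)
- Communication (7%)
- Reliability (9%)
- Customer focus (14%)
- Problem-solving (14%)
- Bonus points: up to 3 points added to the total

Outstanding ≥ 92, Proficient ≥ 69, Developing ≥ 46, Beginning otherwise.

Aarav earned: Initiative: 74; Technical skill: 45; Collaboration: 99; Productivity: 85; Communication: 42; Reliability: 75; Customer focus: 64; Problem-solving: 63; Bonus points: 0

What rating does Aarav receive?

Developing

Weighted total:
  Initiative 74 × 0.23 = 17.02
  Technical skill 45 × 0.13 = 5.85
  Collaboration 99 × 0.09 = 8.91
  Productivity 85 × 0.11 = 9.35
  Communication 42 × 0.07 = 2.94
  Reliability 75 × 0.09 = 6.75
  Customer focus 64 × 0.14 = 8.96
  Problem-solving 63 × 0.14 = 8.82
Sum = 68.6
Bonus points: 68.6 + 0 = 68.6
68.6 is ≥ 46 and < 69 → Developing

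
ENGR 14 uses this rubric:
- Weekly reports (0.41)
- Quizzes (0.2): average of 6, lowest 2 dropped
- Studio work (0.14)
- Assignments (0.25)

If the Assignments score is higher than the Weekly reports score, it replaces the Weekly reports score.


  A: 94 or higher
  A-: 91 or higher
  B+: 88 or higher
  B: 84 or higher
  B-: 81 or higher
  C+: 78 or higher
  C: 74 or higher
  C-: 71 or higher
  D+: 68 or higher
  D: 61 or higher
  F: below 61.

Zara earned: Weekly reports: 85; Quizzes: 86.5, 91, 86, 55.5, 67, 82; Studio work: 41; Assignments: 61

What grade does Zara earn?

C-

Quizzes: drop 55.5, 67 → average of remaining 4 = 345.5/4 = 86.375
Assignments (61) ≤ Weekly reports (85), so Weekly reports stays at 85.
Weighted total:
  Weekly reports 85 × 0.41 = 34.85
  Quizzes 86.375 × 0.2 = 17.275
  Studio work 41 × 0.14 = 5.74
  Assignments 61 × 0.25 = 15.25
Sum = 73.115
73.115 is ≥ 71 and < 74 → C-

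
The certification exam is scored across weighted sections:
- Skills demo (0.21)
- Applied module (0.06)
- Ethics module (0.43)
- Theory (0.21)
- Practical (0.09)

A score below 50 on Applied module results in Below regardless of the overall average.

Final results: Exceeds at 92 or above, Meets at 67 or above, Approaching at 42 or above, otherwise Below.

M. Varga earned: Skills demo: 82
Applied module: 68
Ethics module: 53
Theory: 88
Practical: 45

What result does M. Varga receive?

Applied module score 68 ≥ 50: minimum met.
Weighted total:
  Skills demo 82 × 0.21 = 17.22
  Applied module 68 × 0.06 = 4.08
  Ethics module 53 × 0.43 = 22.79
  Theory 88 × 0.21 = 18.48
  Practical 45 × 0.09 = 4.05
Sum = 66.62
66.62 is ≥ 42 and < 67 → Approaching

Approaching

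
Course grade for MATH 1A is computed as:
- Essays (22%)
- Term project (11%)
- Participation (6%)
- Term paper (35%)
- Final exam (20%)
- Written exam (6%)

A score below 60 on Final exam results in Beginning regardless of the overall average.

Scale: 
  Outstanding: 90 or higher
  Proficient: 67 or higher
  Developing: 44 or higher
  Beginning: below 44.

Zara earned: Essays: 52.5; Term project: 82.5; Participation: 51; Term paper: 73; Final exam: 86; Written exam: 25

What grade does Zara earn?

Final exam score 86 ≥ 60: minimum met.
Weighted total:
  Essays 52.5 × 0.22 = 11.55
  Term project 82.5 × 0.11 = 9.075
  Participation 51 × 0.06 = 3.06
  Term paper 73 × 0.35 = 25.55
  Final exam 86 × 0.2 = 17.2
  Written exam 25 × 0.06 = 1.5
Sum = 67.935
67.935 is ≥ 67 and < 90 → Proficient

Proficient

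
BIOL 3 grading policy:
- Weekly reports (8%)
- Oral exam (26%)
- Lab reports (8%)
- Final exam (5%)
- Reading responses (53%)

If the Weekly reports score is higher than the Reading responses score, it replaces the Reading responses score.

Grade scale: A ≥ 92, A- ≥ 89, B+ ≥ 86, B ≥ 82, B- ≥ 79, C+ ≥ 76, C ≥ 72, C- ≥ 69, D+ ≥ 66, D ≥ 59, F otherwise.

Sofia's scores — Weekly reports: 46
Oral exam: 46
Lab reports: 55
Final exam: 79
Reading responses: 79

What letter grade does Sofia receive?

Weekly reports (46) ≤ Reading responses (79), so Reading responses stays at 79.
Weighted total:
  Weekly reports 46 × 0.08 = 3.68
  Oral exam 46 × 0.26 = 11.96
  Lab reports 55 × 0.08 = 4.4
  Final exam 79 × 0.05 = 3.95
  Reading responses 79 × 0.53 = 41.87
Sum = 65.86
65.86 is ≥ 59 and < 66 → D

D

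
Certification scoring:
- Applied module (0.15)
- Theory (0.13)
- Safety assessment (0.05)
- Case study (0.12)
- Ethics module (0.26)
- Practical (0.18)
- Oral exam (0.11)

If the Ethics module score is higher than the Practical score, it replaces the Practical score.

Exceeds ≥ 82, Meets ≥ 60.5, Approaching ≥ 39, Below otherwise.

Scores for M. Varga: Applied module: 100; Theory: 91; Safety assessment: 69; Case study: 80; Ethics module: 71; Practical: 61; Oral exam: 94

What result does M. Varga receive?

Meets

Ethics module (71) > Practical (61), so Practical counts as 71.
Weighted total:
  Applied module 100 × 0.15 = 15
  Theory 91 × 0.13 = 11.83
  Safety assessment 69 × 0.05 = 3.45
  Case study 80 × 0.12 = 9.6
  Ethics module 71 × 0.26 = 18.46
  Practical 71 × 0.18 = 12.78
  Oral exam 94 × 0.11 = 10.34
Sum = 81.46
81.46 is ≥ 60.5 and < 82 → Meets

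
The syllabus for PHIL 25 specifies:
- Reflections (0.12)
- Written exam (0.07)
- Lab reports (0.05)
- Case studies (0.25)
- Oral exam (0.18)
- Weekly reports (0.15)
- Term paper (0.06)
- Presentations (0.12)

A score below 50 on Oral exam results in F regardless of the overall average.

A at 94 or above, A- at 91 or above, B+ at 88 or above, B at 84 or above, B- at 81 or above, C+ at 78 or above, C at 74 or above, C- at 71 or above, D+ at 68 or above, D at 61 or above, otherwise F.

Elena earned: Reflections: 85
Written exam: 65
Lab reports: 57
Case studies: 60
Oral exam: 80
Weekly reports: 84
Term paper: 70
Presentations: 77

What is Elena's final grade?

Oral exam score 80 ≥ 50: minimum met.
Weighted total:
  Reflections 85 × 0.12 = 10.2
  Written exam 65 × 0.07 = 4.55
  Lab reports 57 × 0.05 = 2.85
  Case studies 60 × 0.25 = 15
  Oral exam 80 × 0.18 = 14.4
  Weekly reports 84 × 0.15 = 12.6
  Term paper 70 × 0.06 = 4.2
  Presentations 77 × 0.12 = 9.24
Sum = 73.04
73.04 is ≥ 71 and < 74 → C-

C-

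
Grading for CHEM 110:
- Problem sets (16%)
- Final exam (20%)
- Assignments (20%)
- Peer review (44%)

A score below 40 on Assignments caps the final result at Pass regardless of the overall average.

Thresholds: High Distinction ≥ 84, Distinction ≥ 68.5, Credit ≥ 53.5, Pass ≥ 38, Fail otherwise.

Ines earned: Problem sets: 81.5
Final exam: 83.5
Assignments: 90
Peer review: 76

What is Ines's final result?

Distinction

Assignments score 90 ≥ 40: minimum met.
Weighted total:
  Problem sets 81.5 × 0.16 = 13.04
  Final exam 83.5 × 0.2 = 16.7
  Assignments 90 × 0.2 = 18
  Peer review 76 × 0.44 = 33.44
Sum = 81.18
81.18 is ≥ 68.5 and < 84 → Distinction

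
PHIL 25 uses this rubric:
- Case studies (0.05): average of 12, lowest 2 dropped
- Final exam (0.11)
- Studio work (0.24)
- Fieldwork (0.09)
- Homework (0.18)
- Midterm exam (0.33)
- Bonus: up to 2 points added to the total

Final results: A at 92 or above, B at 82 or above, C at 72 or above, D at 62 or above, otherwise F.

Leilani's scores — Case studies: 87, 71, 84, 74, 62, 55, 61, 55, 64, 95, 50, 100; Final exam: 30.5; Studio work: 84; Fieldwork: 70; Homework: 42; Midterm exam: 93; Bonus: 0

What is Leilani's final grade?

D

Case studies: drop 50, 55 → average of remaining 10 = 753/10 = 75.3
Weighted total:
  Case studies 75.3 × 0.05 = 3.765
  Final exam 30.5 × 0.11 = 3.355
  Studio work 84 × 0.24 = 20.16
  Fieldwork 70 × 0.09 = 6.3
  Homework 42 × 0.18 = 7.56
  Midterm exam 93 × 0.33 = 30.69
Sum = 71.83
Bonus: 71.83 + 0 = 71.83
71.83 is ≥ 62 and < 72 → D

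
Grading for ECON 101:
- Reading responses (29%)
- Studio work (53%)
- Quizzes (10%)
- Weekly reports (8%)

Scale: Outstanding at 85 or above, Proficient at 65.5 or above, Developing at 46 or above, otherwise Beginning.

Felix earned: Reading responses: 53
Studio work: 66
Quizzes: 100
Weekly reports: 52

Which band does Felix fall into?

Weighted total:
  Reading responses 53 × 0.29 = 15.37
  Studio work 66 × 0.53 = 34.98
  Quizzes 100 × 0.1 = 10
  Weekly reports 52 × 0.08 = 4.16
Sum = 64.51
64.51 is ≥ 46 and < 65.5 → Developing

Developing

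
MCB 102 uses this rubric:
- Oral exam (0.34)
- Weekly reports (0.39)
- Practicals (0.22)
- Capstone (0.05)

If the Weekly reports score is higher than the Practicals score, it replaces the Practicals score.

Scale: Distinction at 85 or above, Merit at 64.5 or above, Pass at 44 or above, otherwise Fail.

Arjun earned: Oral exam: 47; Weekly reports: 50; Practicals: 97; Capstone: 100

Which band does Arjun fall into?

Weekly reports (50) ≤ Practicals (97), so Practicals stays at 97.
Weighted total:
  Oral exam 47 × 0.34 = 15.98
  Weekly reports 50 × 0.39 = 19.5
  Practicals 97 × 0.22 = 21.34
  Capstone 100 × 0.05 = 5
Sum = 61.82
61.82 is ≥ 44 and < 64.5 → Pass

Pass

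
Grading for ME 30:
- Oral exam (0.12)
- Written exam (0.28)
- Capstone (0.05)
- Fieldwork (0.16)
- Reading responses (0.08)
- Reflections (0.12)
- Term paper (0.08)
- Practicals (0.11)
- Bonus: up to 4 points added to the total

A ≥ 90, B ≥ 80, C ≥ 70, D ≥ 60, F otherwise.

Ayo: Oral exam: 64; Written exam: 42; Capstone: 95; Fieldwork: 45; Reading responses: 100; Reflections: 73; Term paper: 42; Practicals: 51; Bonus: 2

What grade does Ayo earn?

Weighted total:
  Oral exam 64 × 0.12 = 7.68
  Written exam 42 × 0.28 = 11.76
  Capstone 95 × 0.05 = 4.75
  Fieldwork 45 × 0.16 = 7.2
  Reading responses 100 × 0.08 = 8
  Reflections 73 × 0.12 = 8.76
  Term paper 42 × 0.08 = 3.36
  Practicals 51 × 0.11 = 5.61
Sum = 57.12
Bonus: 57.12 + 2 = 59.12
59.12 < 60 → F

F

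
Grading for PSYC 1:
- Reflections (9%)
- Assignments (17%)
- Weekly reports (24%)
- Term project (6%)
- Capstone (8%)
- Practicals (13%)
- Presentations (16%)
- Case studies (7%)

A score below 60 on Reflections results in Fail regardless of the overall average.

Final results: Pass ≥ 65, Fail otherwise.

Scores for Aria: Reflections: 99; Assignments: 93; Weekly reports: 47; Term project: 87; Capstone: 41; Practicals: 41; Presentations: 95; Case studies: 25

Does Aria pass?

Reflections score 99 ≥ 60: minimum met.
Weighted total:
  Reflections 99 × 0.09 = 8.91
  Assignments 93 × 0.17 = 15.81
  Weekly reports 47 × 0.24 = 11.28
  Term project 87 × 0.06 = 5.22
  Capstone 41 × 0.08 = 3.28
  Practicals 41 × 0.13 = 5.33
  Presentations 95 × 0.16 = 15.2
  Case studies 25 × 0.07 = 1.75
Sum = 66.78
66.78 ≥ 65 → Pass

Pass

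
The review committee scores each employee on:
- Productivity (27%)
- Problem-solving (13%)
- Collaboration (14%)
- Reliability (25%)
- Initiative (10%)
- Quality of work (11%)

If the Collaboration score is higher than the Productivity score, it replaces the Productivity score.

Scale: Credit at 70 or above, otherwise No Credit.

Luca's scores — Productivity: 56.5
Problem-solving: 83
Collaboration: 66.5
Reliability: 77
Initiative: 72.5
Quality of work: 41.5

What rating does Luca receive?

No Credit

Collaboration (66.5) > Productivity (56.5), so Productivity counts as 66.5.
Weighted total:
  Productivity 66.5 × 0.27 = 17.955
  Problem-solving 83 × 0.13 = 10.79
  Collaboration 66.5 × 0.14 = 9.31
  Reliability 77 × 0.25 = 19.25
  Initiative 72.5 × 0.1 = 7.25
  Quality of work 41.5 × 0.11 = 4.565
Sum = 69.12
69.12 < 70 → No Credit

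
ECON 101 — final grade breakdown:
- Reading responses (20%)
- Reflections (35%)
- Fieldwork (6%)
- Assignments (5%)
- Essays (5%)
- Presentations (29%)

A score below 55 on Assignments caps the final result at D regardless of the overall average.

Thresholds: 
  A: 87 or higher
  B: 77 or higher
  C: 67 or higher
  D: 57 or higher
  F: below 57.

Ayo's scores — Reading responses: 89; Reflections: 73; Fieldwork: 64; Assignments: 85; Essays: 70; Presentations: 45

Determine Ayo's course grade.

Assignments score 85 ≥ 55: minimum met.
Weighted total:
  Reading responses 89 × 0.2 = 17.8
  Reflections 73 × 0.35 = 25.55
  Fieldwork 64 × 0.06 = 3.84
  Assignments 85 × 0.05 = 4.25
  Essays 70 × 0.05 = 3.5
  Presentations 45 × 0.29 = 13.05
Sum = 67.99
67.99 is ≥ 67 and < 77 → C

C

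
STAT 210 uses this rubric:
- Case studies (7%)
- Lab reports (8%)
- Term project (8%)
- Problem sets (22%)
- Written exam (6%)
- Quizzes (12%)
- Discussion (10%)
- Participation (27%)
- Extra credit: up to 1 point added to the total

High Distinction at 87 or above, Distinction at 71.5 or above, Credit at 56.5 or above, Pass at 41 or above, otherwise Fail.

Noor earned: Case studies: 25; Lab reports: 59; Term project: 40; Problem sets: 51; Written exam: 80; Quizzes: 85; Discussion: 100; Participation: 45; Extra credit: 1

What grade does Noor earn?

Credit

Weighted total:
  Case studies 25 × 0.07 = 1.75
  Lab reports 59 × 0.08 = 4.72
  Term project 40 × 0.08 = 3.2
  Problem sets 51 × 0.22 = 11.22
  Written exam 80 × 0.06 = 4.8
  Quizzes 85 × 0.12 = 10.2
  Discussion 100 × 0.1 = 10
  Participation 45 × 0.27 = 12.15
Sum = 58.04
Extra credit: 58.04 + 1 = 59.04
59.04 is ≥ 56.5 and < 71.5 → Credit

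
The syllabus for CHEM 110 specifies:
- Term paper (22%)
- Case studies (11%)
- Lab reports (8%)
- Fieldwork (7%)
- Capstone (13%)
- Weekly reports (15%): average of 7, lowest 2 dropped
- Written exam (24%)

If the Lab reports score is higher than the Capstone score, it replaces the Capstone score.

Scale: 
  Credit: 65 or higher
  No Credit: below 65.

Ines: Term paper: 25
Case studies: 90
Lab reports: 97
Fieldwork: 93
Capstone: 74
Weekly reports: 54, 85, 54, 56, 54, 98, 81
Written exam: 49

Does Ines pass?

Weekly reports: drop 54, 54 → average of remaining 5 = 374/5 = 74.8
Lab reports (97) > Capstone (74), so Capstone counts as 97.
Weighted total:
  Term paper 25 × 0.22 = 5.5
  Case studies 90 × 0.11 = 9.9
  Lab reports 97 × 0.08 = 7.76
  Fieldwork 93 × 0.07 = 6.51
  Capstone 97 × 0.13 = 12.61
  Weekly reports 74.8 × 0.15 = 11.22
  Written exam 49 × 0.24 = 11.76
Sum = 65.26
65.26 ≥ 65 → Credit

Credit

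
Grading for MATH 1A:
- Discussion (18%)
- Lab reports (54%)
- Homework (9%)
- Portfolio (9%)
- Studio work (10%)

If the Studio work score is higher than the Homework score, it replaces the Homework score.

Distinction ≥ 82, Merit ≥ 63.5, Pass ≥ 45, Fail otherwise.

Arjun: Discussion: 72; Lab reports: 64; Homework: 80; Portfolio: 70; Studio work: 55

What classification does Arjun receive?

Merit

Studio work (55) ≤ Homework (80), so Homework stays at 80.
Weighted total:
  Discussion 72 × 0.18 = 12.96
  Lab reports 64 × 0.54 = 34.56
  Homework 80 × 0.09 = 7.2
  Portfolio 70 × 0.09 = 6.3
  Studio work 55 × 0.1 = 5.5
Sum = 66.52
66.52 is ≥ 63.5 and < 82 → Merit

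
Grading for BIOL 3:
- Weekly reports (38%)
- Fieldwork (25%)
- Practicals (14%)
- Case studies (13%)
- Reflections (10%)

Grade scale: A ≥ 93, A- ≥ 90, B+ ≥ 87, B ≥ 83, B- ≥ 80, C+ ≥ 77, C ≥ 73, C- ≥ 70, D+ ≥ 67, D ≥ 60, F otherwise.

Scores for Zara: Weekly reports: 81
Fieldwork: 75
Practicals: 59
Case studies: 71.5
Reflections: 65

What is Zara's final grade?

C

Weighted total:
  Weekly reports 81 × 0.38 = 30.78
  Fieldwork 75 × 0.25 = 18.75
  Practicals 59 × 0.14 = 8.26
  Case studies 71.5 × 0.13 = 9.295
  Reflections 65 × 0.1 = 6.5
Sum = 73.585
73.585 is ≥ 73 and < 77 → C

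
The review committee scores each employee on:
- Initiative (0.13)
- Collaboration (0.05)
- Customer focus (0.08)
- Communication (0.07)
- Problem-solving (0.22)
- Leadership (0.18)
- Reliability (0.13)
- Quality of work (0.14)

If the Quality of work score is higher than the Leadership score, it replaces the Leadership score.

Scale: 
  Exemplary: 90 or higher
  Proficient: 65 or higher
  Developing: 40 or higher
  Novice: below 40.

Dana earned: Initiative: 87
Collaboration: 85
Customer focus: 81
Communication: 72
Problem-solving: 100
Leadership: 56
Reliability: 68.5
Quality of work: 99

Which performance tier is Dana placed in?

Quality of work (99) > Leadership (56), so Leadership counts as 99.
Weighted total:
  Initiative 87 × 0.13 = 11.31
  Collaboration 85 × 0.05 = 4.25
  Customer focus 81 × 0.08 = 6.48
  Communication 72 × 0.07 = 5.04
  Problem-solving 100 × 0.22 = 22
  Leadership 99 × 0.18 = 17.82
  Reliability 68.5 × 0.13 = 8.905
  Quality of work 99 × 0.14 = 13.86
Sum = 89.665
89.665 is ≥ 65 and < 90 → Proficient

Proficient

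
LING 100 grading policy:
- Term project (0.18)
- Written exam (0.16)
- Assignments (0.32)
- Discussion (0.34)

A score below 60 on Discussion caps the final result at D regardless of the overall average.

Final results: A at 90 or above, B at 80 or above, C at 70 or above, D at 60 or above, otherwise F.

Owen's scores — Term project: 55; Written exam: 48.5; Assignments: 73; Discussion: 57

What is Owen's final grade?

Discussion score 57 < 60: minimum not met.
Weighted total:
  Term project 55 × 0.18 = 9.9
  Written exam 48.5 × 0.16 = 7.76
  Assignments 73 × 0.32 = 23.36
  Discussion 57 × 0.34 = 19.38
Sum = 60.4
60.4 would be D; cap at D applies → D.

D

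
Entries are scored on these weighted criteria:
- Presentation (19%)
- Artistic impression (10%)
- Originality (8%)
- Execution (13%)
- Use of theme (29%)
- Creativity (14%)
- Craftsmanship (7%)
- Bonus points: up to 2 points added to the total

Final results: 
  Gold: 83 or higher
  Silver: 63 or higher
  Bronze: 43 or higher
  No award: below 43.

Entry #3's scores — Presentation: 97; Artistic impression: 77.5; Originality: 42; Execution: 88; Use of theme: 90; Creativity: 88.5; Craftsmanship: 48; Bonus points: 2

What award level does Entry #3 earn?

Gold

Weighted total:
  Presentation 97 × 0.19 = 18.43
  Artistic impression 77.5 × 0.1 = 7.75
  Originality 42 × 0.08 = 3.36
  Execution 88 × 0.13 = 11.44
  Use of theme 90 × 0.29 = 26.1
  Creativity 88.5 × 0.14 = 12.39
  Craftsmanship 48 × 0.07 = 3.36
Sum = 82.83
Bonus points: 82.83 + 2 = 84.83
84.83 ≥ 83 → Gold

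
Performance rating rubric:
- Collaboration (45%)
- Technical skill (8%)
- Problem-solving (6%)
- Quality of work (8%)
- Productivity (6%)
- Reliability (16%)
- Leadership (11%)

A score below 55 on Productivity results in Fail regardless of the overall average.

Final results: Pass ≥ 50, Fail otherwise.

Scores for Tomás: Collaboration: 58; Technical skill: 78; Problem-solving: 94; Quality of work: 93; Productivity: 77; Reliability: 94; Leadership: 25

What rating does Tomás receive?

Pass

Productivity score 77 ≥ 55: minimum met.
Weighted total:
  Collaboration 58 × 0.45 = 26.1
  Technical skill 78 × 0.08 = 6.24
  Problem-solving 94 × 0.06 = 5.64
  Quality of work 93 × 0.08 = 7.44
  Productivity 77 × 0.06 = 4.62
  Reliability 94 × 0.16 = 15.04
  Leadership 25 × 0.11 = 2.75
Sum = 67.83
67.83 ≥ 50 → Pass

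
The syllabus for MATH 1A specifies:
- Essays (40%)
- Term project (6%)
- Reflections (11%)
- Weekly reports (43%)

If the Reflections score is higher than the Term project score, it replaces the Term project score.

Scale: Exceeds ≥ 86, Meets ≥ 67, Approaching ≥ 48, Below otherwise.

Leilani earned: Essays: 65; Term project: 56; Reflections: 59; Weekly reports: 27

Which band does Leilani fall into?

Reflections (59) > Term project (56), so Term project counts as 59.
Weighted total:
  Essays 65 × 0.4 = 26
  Term project 59 × 0.06 = 3.54
  Reflections 59 × 0.11 = 6.49
  Weekly reports 27 × 0.43 = 11.61
Sum = 47.64
47.64 < 48 → Below

Below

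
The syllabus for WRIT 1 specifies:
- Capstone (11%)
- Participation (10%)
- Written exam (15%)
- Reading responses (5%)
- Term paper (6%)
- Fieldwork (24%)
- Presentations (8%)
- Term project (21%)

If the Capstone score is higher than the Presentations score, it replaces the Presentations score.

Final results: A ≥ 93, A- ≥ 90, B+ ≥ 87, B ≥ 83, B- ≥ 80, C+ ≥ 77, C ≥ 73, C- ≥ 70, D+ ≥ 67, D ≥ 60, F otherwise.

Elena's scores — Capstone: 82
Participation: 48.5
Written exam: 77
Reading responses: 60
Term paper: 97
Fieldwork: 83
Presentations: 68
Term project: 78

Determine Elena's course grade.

Capstone (82) > Presentations (68), so Presentations counts as 82.
Weighted total:
  Capstone 82 × 0.11 = 9.02
  Participation 48.5 × 0.1 = 4.85
  Written exam 77 × 0.15 = 11.55
  Reading responses 60 × 0.05 = 3
  Term paper 97 × 0.06 = 5.82
  Fieldwork 83 × 0.24 = 19.92
  Presentations 82 × 0.08 = 6.56
  Term project 78 × 0.21 = 16.38
Sum = 77.1
77.1 is ≥ 77 and < 80 → C+

C+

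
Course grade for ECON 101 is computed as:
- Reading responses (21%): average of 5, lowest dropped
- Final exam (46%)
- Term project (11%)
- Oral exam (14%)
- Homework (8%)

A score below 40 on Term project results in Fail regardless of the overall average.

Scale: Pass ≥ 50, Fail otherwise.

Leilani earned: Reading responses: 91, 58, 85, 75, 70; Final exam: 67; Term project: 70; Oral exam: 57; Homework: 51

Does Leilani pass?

Reading responses: drop 58 → average of remaining 4 = 321/4 = 80.25
Term project score 70 ≥ 40: minimum met.
Weighted total:
  Reading responses 80.25 × 0.21 = 16.8525
  Final exam 67 × 0.46 = 30.82
  Term project 70 × 0.11 = 7.7
  Oral exam 57 × 0.14 = 7.98
  Homework 51 × 0.08 = 4.08
Sum = 67.4325
67.4325 ≥ 50 → Pass

Pass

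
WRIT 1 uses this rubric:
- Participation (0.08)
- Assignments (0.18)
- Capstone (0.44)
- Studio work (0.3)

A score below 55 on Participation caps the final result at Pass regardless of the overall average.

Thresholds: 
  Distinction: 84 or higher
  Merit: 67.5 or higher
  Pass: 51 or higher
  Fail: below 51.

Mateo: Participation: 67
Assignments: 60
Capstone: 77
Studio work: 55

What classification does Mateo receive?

Pass

Participation score 67 ≥ 55: minimum met.
Weighted total:
  Participation 67 × 0.08 = 5.36
  Assignments 60 × 0.18 = 10.8
  Capstone 77 × 0.44 = 33.88
  Studio work 55 × 0.3 = 16.5
Sum = 66.54
66.54 is ≥ 51 and < 67.5 → Pass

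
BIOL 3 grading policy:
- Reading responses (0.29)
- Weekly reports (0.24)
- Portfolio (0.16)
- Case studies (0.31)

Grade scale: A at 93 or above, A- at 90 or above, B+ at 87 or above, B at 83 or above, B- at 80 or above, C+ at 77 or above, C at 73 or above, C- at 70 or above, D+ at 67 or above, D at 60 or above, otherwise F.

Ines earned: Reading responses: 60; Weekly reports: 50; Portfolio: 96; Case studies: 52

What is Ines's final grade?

D

Weighted total:
  Reading responses 60 × 0.29 = 17.4
  Weekly reports 50 × 0.24 = 12
  Portfolio 96 × 0.16 = 15.36
  Case studies 52 × 0.31 = 16.12
Sum = 60.88
60.88 is ≥ 60 and < 67 → D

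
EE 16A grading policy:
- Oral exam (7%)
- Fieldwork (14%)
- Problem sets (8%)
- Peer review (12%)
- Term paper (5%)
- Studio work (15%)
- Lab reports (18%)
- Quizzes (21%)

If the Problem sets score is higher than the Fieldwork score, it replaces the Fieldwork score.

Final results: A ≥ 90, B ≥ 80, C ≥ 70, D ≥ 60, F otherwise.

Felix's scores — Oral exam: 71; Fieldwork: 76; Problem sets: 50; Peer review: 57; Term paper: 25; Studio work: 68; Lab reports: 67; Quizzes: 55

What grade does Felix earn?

Problem sets (50) ≤ Fieldwork (76), so Fieldwork stays at 76.
Weighted total:
  Oral exam 71 × 0.07 = 4.97
  Fieldwork 76 × 0.14 = 10.64
  Problem sets 50 × 0.08 = 4
  Peer review 57 × 0.12 = 6.84
  Term paper 25 × 0.05 = 1.25
  Studio work 68 × 0.15 = 10.2
  Lab reports 67 × 0.18 = 12.06
  Quizzes 55 × 0.21 = 11.55
Sum = 61.51
61.51 is ≥ 60 and < 70 → D

D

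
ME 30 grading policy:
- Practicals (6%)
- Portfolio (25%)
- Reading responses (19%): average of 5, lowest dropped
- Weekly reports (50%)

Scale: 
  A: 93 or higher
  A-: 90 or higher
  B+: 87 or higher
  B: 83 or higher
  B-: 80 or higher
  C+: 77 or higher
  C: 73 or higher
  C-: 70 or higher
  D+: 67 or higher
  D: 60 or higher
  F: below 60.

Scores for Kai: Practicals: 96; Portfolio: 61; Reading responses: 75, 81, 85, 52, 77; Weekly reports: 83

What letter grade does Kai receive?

Reading responses: drop 52 → average of remaining 4 = 318/4 = 79.5
Weighted total:
  Practicals 96 × 0.06 = 5.76
  Portfolio 61 × 0.25 = 15.25
  Reading responses 79.5 × 0.19 = 15.105
  Weekly reports 83 × 0.5 = 41.5
Sum = 77.615
77.615 is ≥ 77 and < 80 → C+

C+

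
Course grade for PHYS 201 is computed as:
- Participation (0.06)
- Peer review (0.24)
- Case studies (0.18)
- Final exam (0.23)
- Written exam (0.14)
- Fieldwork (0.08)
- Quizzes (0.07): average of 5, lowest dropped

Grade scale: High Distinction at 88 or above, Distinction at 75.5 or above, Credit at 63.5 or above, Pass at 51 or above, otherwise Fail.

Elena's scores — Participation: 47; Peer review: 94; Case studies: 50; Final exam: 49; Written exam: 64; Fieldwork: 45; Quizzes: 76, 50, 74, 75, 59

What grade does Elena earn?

Quizzes: drop 50 → average of remaining 4 = 284/4 = 71
Weighted total:
  Participation 47 × 0.06 = 2.82
  Peer review 94 × 0.24 = 22.56
  Case studies 50 × 0.18 = 9
  Final exam 49 × 0.23 = 11.27
  Written exam 64 × 0.14 = 8.96
  Fieldwork 45 × 0.08 = 3.6
  Quizzes 71 × 0.07 = 4.97
Sum = 63.18
63.18 is ≥ 51 and < 63.5 → Pass

Pass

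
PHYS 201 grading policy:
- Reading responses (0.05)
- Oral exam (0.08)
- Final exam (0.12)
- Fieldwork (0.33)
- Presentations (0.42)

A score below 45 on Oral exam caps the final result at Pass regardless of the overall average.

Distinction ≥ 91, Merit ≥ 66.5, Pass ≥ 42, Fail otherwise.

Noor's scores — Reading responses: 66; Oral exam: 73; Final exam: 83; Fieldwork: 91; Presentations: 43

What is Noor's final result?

Merit

Oral exam score 73 ≥ 45: minimum met.
Weighted total:
  Reading responses 66 × 0.05 = 3.3
  Oral exam 73 × 0.08 = 5.84
  Final exam 83 × 0.12 = 9.96
  Fieldwork 91 × 0.33 = 30.03
  Presentations 43 × 0.42 = 18.06
Sum = 67.19
67.19 is ≥ 66.5 and < 91 → Merit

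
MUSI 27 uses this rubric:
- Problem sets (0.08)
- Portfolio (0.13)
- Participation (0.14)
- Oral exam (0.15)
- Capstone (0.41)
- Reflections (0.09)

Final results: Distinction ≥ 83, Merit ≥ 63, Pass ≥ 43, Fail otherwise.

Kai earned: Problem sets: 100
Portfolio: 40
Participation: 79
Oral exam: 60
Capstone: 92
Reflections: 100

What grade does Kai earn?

Weighted total:
  Problem sets 100 × 0.08 = 8
  Portfolio 40 × 0.13 = 5.2
  Participation 79 × 0.14 = 11.06
  Oral exam 60 × 0.15 = 9
  Capstone 92 × 0.41 = 37.72
  Reflections 100 × 0.09 = 9
Sum = 79.98
79.98 is ≥ 63 and < 83 → Merit

Merit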